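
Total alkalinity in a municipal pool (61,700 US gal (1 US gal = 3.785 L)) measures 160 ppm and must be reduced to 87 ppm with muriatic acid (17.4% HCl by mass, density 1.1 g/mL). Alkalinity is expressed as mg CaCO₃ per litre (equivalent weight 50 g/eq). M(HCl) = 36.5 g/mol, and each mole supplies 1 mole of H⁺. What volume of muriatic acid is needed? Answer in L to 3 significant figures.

65.0 L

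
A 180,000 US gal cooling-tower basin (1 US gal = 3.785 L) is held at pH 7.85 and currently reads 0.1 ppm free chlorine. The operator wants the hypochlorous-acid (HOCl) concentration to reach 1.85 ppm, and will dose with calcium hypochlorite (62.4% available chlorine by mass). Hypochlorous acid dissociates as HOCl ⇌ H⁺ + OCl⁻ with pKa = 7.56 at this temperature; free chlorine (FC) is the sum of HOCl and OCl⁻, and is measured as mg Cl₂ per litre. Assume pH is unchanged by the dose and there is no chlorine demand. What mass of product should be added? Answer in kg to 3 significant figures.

5.85 kg

Volume: 180,000 US gal × 3.785 L/gal = 681,300 L.
[OCl⁻]/[HOCl] = 10^(pH − pKa) = 10^(7.85 − 7.56) = 1.95; fraction as HOCl = 1/(1 + 1.95) = 0.339.
Free chlorine required for 1.85 ppm HOCl: 1.85 / 0.339 = 5.457 ppm.
FC to add: 5.457 − 0.1 = 5.357 mg/L as Cl₂.
Cl₂ equivalent: 5.357 mg/L × 681,300 L = 3650 g.
Product at 62.4% available Cl: 3650 / 0.624 = 5849 g.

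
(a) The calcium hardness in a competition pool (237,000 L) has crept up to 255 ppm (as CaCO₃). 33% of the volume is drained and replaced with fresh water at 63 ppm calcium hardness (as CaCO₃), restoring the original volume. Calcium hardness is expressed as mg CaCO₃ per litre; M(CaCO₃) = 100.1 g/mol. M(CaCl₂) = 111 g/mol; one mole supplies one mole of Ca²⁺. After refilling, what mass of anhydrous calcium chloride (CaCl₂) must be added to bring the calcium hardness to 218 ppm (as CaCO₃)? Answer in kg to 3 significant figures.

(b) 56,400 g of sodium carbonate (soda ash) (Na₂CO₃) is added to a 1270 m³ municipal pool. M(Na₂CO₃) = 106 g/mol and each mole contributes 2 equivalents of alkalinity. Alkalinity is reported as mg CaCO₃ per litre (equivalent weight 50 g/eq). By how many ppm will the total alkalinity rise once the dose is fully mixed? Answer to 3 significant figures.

(a) 6.93 kg; (b) 41.9 ppm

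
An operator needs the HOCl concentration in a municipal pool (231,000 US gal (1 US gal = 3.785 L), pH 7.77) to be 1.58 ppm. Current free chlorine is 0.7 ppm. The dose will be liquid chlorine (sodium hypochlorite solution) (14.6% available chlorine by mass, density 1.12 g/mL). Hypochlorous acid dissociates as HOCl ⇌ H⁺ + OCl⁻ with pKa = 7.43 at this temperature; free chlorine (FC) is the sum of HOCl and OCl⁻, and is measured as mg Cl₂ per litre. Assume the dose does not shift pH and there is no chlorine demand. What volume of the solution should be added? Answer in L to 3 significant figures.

Volume: 231,000 US gal × 3.785 L/gal = 874,335 L.
[OCl⁻]/[HOCl] = 10^(pH − pKa) = 10^(7.77 − 7.43) = 2.188; fraction as HOCl = 1/(1 + 2.188) = 0.3137.
Free chlorine required for 1.58 ppm HOCl: 1.58 / 0.3137 = 5.037 ppm.
FC to add: 5.037 − 0.7 = 4.337 mg/L as Cl₂.
Cl₂ equivalent: 4.337 mg/L × 874,335 L = 3792 g.
Product at 14.6% available Cl: 3792 / 0.146 = 25,970 g.
Volume: 25,970 g ÷ 1.12 g/mL = 23,190 mL.

23.2 L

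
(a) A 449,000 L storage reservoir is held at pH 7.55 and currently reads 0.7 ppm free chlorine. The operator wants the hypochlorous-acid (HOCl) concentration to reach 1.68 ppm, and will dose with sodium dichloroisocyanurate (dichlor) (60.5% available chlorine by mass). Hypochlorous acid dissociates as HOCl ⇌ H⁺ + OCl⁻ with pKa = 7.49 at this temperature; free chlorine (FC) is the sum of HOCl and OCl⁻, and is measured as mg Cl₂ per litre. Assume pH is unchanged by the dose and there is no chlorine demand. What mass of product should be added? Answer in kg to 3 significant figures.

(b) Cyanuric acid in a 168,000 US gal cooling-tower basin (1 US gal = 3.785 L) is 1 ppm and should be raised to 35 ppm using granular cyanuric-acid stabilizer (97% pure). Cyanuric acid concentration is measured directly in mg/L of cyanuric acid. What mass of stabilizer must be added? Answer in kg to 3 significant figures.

(a) 2.16 kg; (b) 22.3 kg

(a) [OCl⁻]/[HOCl] = 10^(pH − pKa) = 10^(7.55 − 7.49) = 1.148; fraction as HOCl = 1/(1 + 1.148) = 0.4655.
(a) Free chlorine required for 1.68 ppm HOCl: 1.68 / 0.4655 = 3.609 ppm.
(a) FC to add: 3.609 − 0.7 = 2.909 mg/L as Cl₂.
(a) Cl₂ equivalent: 2.909 mg/L × 449,000 L = 1306 g.
(a) Product at 60.5% available Cl: 1306 / 0.605 = 2159 g.

(b) Volume: 168,000 US gal × 3.785 L/gal = 635,880 L.
(b) CYA to add: (35 − 1) = 34 mg/L × 635,880 L = 21,620 g cyanuric acid.
(b) At 97% purity: 21,620 / 0.97 = 22,290 g product.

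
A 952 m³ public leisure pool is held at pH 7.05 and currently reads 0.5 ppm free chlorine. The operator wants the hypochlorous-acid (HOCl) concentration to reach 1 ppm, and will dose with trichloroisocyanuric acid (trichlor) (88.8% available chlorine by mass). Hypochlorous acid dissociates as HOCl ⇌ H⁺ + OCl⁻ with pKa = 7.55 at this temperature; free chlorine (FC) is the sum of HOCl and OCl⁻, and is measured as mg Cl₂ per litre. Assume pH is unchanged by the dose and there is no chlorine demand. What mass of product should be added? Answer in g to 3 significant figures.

875 g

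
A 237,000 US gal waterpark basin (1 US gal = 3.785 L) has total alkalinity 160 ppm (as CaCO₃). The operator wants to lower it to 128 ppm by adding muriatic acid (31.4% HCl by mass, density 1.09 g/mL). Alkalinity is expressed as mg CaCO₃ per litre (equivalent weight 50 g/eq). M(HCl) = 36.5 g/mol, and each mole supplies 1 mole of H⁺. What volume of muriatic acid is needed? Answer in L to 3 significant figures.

Volume: 237,000 US gal × 3.785 L/gal = 897,045 L.
Alkalinity to neutralize: (160 − 128) = 32 mg/L as CaCO₃ × 897,045 L = 28,710 g as CaCO₃.
Equivalents of H⁺ required: 28,710 ÷ 50 g/eq = 574.1 eq = 574.1 mol HCl.
Mass of HCl: 574.1 × 36.5 = 20,950 g.
Mass of 31.4% solution: 20,950 / 0.314 = 66,740 g.
Volume: 66,740 g ÷ 1.09 g/mL = 61,230 mL.

61.2 L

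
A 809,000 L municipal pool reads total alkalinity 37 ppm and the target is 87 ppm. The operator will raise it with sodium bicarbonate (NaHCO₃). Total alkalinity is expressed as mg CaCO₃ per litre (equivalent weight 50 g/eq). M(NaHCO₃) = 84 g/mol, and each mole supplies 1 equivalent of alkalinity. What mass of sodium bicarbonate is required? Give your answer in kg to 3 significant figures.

68.0 kg

Alkalinity to add: (87 − 37) = 50 mg/L as CaCO₃ × 809,000 L = 40,450 g as CaCO₃.
Equivalents: 40,450 g ÷ 50 g/eq = 809 eq.
NaHCO₃ supplies 1 eq per mole → 809 mol.
Mass: 809 mol × 84 g/mol = 67,960 g.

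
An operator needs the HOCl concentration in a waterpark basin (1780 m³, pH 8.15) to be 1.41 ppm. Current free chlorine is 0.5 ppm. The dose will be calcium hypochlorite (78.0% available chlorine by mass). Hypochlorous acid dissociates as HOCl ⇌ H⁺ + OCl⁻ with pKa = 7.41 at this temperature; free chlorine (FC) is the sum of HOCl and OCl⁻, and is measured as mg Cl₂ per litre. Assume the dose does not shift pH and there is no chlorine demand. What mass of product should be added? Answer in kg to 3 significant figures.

19.8 kg

Volume: 1780 m³ = 1,780,000 L.
[OCl⁻]/[HOCl] = 10^(pH − pKa) = 10^(8.15 − 7.41) = 5.495; fraction as HOCl = 1/(1 + 5.495) = 0.154.
Free chlorine required for 1.41 ppm HOCl: 1.41 / 0.154 = 9.159 ppm.
FC to add: 9.159 − 0.5 = 8.659 mg/L as Cl₂.
Cl₂ equivalent: 8.659 mg/L × 1,780,000 L = 15,410 g.
Product at 78.0% available Cl: 15,410 / 0.78 = 19,760 g.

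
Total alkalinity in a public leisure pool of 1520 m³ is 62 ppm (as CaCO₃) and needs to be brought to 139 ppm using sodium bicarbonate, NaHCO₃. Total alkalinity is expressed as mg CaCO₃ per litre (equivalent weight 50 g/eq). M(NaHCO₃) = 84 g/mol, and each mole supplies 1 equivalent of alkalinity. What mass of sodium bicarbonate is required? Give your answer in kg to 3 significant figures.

197 kg

Volume: 1520 m³ = 1,520,000 L.
Alkalinity to add: (139 − 62) = 77 mg/L as CaCO₃ × 1,520,000 L = 117,000 g as CaCO₃.
Equivalents: 117,000 g ÷ 50 g/eq = 2341 eq.
NaHCO₃ supplies 1 eq per mole → 2341 mol.
Mass: 2341 mol × 84 g/mol = 196,600 g.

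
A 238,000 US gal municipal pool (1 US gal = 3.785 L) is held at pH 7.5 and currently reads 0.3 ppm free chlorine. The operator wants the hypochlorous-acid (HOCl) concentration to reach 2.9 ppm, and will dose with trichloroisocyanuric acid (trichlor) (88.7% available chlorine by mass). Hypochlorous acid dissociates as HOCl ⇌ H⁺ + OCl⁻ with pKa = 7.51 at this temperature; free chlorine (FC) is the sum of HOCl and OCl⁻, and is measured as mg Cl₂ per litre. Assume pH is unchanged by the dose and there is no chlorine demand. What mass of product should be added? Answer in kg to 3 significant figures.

5.52 kg

Volume: 238,000 US gal × 3.785 L/gal = 900,830 L.
[OCl⁻]/[HOCl] = 10^(pH − pKa) = 10^(7.5 − 7.51) = 0.9772; fraction as HOCl = 1/(1 + 0.9772) = 0.5058.
Free chlorine required for 2.9 ppm HOCl: 2.9 / 0.5058 = 5.734 ppm.
FC to add: 5.734 − 0.3 = 5.434 mg/L as Cl₂.
Cl₂ equivalent: 5.434 mg/L × 900,830 L = 4895 g.
Product at 88.7% available Cl: 4895 / 0.887 = 5519 g.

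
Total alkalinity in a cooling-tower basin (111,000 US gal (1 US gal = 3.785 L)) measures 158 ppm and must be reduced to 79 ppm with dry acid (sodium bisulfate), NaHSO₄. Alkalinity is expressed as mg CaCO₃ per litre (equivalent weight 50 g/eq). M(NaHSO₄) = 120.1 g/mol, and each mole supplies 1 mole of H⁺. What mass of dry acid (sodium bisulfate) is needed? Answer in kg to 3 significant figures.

Volume: 111,000 US gal × 3.785 L/gal = 420,135 L.
Alkalinity to neutralize: (158 − 79) = 79 mg/L as CaCO₃ × 420,135 L = 33,190 g as CaCO₃.
Equivalents of H⁺ required: 33,190 ÷ 50 g/eq = 663.8 eq = 663.8 mol NaHSO₄.
Mass of NaHSO₄: 663.8 × 120.1 = 79,720 g.

79.7 kg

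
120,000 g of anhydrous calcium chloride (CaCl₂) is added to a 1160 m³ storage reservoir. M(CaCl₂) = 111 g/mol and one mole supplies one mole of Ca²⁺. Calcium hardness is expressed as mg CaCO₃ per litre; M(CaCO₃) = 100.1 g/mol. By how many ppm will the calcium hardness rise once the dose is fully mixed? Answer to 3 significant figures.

Volume: 1160 m³ = 1,160,000 L.
Moles of Ca²⁺: 120,000 g ÷ 111 g/mol = 1081 mol.
As CaCO₃: 1081 mol × 100.1 g/mol = 108,200 g.
Rise: 108,200 g / 1,160,000 L × 1000 = 93.29 mg/L.

93.3 ppm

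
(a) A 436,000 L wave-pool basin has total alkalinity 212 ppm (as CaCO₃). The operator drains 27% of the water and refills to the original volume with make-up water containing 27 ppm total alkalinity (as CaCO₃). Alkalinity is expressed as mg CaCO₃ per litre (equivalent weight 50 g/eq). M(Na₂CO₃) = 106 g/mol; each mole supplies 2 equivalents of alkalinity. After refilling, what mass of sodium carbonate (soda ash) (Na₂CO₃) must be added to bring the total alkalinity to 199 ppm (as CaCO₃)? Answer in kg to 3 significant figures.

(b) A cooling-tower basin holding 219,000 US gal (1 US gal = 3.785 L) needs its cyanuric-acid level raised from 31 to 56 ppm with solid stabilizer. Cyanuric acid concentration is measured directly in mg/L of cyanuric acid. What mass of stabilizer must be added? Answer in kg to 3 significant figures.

(a) After draining 27% and refilling: 212 × 0.73 + 27 × 0.27 = 162.05 ppm.
(a) Deficit to target: 199 − 162.05 = 36.95 mg/L.
(a) As CaCO₃: 36.95 mg/L × 436,000 L = 16,110 g; ÷ 50 g/eq ÷ 2 = 161.1 mol Na₂CO₃.
(a) Mass: 161.1 × 106 = 17,080 g.

(b) Volume: 219,000 US gal × 3.785 L/gal = 828,915 L.
(b) CYA to add: (56 − 31) = 25 mg/L × 828,915 L = 20,720 g cyanuric acid.

(a) 17.1 kg; (b) 20.7 kg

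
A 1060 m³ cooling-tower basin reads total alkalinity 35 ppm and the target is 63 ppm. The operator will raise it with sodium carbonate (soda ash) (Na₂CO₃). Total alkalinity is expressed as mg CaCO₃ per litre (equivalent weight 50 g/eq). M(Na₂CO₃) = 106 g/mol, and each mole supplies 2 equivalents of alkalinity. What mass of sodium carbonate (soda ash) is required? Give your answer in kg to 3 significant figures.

31.5 kg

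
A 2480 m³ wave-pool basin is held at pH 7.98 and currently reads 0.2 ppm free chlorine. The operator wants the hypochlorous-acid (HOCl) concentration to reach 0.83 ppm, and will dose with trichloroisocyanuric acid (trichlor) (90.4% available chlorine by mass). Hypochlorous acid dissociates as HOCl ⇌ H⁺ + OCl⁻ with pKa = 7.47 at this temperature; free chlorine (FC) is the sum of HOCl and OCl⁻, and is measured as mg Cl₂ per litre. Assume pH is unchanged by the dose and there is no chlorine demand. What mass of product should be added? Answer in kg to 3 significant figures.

9.10 kg

Volume: 2480 m³ = 2,480,000 L.
[OCl⁻]/[HOCl] = 10^(pH − pKa) = 10^(7.98 − 7.47) = 3.236; fraction as HOCl = 1/(1 + 3.236) = 0.2361.
Free chlorine required for 0.83 ppm HOCl: 0.83 / 0.2361 = 3.516 ppm.
FC to add: 3.516 − 0.2 = 3.316 mg/L as Cl₂.
Cl₂ equivalent: 3.316 mg/L × 2,480,000 L = 8223 g.
Product at 90.4% available Cl: 8223 / 0.904 = 9097 g.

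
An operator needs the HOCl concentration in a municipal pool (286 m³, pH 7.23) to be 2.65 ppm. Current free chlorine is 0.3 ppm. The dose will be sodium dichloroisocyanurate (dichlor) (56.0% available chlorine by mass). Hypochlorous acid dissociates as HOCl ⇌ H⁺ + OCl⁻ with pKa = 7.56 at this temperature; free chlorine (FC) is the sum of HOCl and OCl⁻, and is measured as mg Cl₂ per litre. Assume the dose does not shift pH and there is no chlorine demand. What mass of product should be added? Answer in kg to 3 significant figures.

Volume: 286 m³ = 286,000 L.
[OCl⁻]/[HOCl] = 10^(pH − pKa) = 10^(7.23 − 7.56) = 0.4677; fraction as HOCl = 1/(1 + 0.4677) = 0.6813.
Free chlorine required for 2.65 ppm HOCl: 2.65 / 0.6813 = 3.889 ppm.
FC to add: 3.889 − 0.3 = 3.589 mg/L as Cl₂.
Cl₂ equivalent: 3.589 mg/L × 286,000 L = 1027 g.
Product at 56.0% available Cl: 1027 / 0.56 = 1833 g.

1.83 kg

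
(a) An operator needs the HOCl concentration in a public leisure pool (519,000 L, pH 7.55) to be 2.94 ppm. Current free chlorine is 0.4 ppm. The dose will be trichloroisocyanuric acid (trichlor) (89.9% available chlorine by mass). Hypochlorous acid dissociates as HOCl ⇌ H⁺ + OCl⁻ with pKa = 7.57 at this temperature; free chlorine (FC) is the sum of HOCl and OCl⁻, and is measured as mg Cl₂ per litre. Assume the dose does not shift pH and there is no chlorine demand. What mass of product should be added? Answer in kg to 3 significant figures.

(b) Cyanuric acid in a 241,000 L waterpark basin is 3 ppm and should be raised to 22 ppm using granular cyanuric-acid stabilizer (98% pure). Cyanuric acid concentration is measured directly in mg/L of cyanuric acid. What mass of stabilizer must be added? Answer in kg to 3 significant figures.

(a) [OCl⁻]/[HOCl] = 10^(pH − pKa) = 10^(7.55 − 7.57) = 0.955; fraction as HOCl = 1/(1 + 0.955) = 0.5115.
(a) Free chlorine required for 2.94 ppm HOCl: 2.94 / 0.5115 = 5.748 ppm.
(a) FC to add: 5.748 − 0.4 = 5.348 mg/L as Cl₂.
(a) Cl₂ equivalent: 5.348 mg/L × 519,000 L = 2775 g.
(a) Product at 89.9% available Cl: 2775 / 0.899 = 3087 g.

(b) CYA to add: (22 − 3) = 19 mg/L × 241,000 L = 4579 g cyanuric acid.
(b) At 98% purity: 4579 / 0.98 = 4672 g product.

(a) 3.09 kg; (b) 4.67 kg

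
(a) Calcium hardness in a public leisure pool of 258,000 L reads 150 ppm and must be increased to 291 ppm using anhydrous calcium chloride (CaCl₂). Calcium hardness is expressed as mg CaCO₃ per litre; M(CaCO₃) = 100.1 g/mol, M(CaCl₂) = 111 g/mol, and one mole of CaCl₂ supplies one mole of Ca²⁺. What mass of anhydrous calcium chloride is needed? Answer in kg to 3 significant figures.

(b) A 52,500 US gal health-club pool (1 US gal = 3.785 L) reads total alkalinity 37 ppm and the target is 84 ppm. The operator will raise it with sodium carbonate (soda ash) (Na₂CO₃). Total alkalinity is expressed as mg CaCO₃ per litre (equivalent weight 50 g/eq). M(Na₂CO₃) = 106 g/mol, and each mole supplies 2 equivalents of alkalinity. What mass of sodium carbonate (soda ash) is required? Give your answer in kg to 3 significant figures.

(a) 40.3 kg; (b) 9.90 kg

(a) Hardness to add: (291 − 150) = 141 mg/L as CaCO₃ × 258,000 L = 36,380 g as CaCO₃.
(a) Moles of Ca²⁺ (1 mol Ca²⁺ ≡ 1 mol CaCO₃): 36,380 / 100.1 g/mol = 363.4 mol.
(a) Mass of CaCl₂: 363.4 × 111 = 40,340 g.

(b) Volume: 52,500 US gal × 3.785 L/gal = 198,712 L.
(b) Alkalinity to add: (84 − 37) = 47 mg/L as CaCO₃ × 198,712 L = 9339 g as CaCO₃.
(b) Equivalents: 9339 g ÷ 50 g/eq = 186.8 eq.
(b) Each mole of Na₂CO₃ supplies 2 eq, so 186.8 / 2 = 93.39 mol.
(b) Mass: 93.39 mol × 106 g/mol = 9900 g.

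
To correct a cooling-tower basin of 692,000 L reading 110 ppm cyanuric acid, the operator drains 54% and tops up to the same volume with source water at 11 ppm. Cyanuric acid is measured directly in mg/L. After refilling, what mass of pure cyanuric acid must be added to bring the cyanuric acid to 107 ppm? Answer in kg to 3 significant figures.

34.9 kg

After draining 54% and refilling: 110 × 0.46 + 11 × 0.54 = 56.54 ppm.
Deficit to target: 107 − 56.54 = 50.46 mg/L.
Mass: 50.46 mg/L × 692,000 L = 34,920 g cyanuric acid.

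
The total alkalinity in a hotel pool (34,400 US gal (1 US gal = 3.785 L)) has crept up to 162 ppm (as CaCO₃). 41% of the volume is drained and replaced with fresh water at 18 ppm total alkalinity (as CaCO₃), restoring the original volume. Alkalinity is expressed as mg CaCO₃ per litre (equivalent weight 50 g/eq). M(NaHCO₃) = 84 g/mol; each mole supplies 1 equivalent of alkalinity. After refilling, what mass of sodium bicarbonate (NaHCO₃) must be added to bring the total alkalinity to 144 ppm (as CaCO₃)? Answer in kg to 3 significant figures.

Volume: 34,400 US gal × 3.785 L/gal = 130,204 L.
After draining 41% and refilling: 162 × 0.59 + 18 × 0.41 = 102.96 ppm.
Deficit to target: 144 − 102.96 = 41.04 mg/L.
As CaCO₃: 41.04 mg/L × 130,204 L = 5344 g; ÷ 50 g/eq ÷ 1 = 106.9 mol NaHCO₃.
Mass: 106.9 × 84 = 8977 g.

8.98 kg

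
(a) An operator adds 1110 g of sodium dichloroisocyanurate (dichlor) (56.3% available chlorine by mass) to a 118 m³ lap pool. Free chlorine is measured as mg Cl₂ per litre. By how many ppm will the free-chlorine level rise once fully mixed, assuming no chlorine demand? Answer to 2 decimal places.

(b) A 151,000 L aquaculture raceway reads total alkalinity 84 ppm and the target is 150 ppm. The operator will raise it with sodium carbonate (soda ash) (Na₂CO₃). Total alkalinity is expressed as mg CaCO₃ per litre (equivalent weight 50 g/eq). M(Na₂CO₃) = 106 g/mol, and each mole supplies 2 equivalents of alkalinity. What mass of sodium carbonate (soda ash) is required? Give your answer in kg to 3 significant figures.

(a) Volume: 118 m³ = 118,000 L.
(a) Available chlorine delivered: 1110 g × 0.563 = 624.9 g as Cl₂.
(a) Concentration rise: 624.9 g / 118,000 L = 5.296 mg/L = 5.30 ppm.

(b) Alkalinity to add: (150 − 84) = 66 mg/L as CaCO₃ × 151,000 L = 9966 g as CaCO₃.
(b) Equivalents: 9966 g ÷ 50 g/eq = 199.3 eq.
(b) Each mole of Na₂CO₃ supplies 2 eq, so 199.3 / 2 = 99.66 mol.
(b) Mass: 99.66 mol × 106 g/mol = 10,560 g.

(a) 5.30 ppm; (b) 10.6 kg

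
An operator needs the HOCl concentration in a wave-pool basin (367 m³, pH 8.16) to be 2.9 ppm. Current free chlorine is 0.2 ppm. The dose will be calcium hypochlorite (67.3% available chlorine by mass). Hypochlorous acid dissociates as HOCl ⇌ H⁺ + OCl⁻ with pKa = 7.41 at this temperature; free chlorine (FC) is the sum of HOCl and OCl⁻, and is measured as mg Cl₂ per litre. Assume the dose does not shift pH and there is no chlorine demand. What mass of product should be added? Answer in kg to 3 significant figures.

Volume: 367 m³ = 367,000 L.
[OCl⁻]/[HOCl] = 10^(pH − pKa) = 10^(8.16 − 7.41) = 5.623; fraction as HOCl = 1/(1 + 5.623) = 0.151.
Free chlorine required for 2.9 ppm HOCl: 2.9 / 0.151 = 19.21 ppm.
FC to add: 19.21 − 0.2 = 19.01 mg/L as Cl₂.
Cl₂ equivalent: 19.01 mg/L × 367,000 L = 6976 g.
Product at 67.3% available Cl: 6976 / 0.673 = 10,370 g.

10.4 kg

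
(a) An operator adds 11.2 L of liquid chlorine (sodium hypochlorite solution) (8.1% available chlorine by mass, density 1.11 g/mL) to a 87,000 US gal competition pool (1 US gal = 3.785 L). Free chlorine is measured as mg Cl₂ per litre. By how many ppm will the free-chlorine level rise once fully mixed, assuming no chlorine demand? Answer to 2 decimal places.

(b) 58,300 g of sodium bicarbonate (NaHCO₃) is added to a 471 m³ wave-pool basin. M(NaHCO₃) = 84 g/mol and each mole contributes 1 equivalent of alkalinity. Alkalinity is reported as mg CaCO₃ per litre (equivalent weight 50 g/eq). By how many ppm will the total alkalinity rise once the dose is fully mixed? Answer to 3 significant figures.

(a) Volume: 87,000 US gal × 3.785 L/gal = 329,295 L.
(a) Mass of solution: 11.2 L × 1000 mL/L × 1.11 g/mL = 12,430 g.
(a) Available chlorine delivered: 12,430 g × 0.081 = 1007 g as Cl₂.
(a) Concentration rise: 1007 g / 329,295 L = 3.058 mg/L = 3.06 ppm.

(b) Volume: 471 m³ = 471,000 L.
(b) Moles of NaHCO₃: 58,300 g ÷ 84 g/mol = 694 mol → 694 eq of alkalinity.
(b) As CaCO₃: 694 eq × 50 g/eq = 34,700 g.
(b) Rise: 34,700 g / 471,000 L × 1000 = 73.68 mg/L.

(a) 3.06 ppm; (b) 73.7 ppm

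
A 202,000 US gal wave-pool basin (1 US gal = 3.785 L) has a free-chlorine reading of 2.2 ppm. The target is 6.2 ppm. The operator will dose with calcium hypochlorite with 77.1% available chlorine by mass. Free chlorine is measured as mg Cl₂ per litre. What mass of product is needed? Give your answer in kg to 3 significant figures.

3.97 kg

Volume: 202,000 US gal × 3.785 L/gal = 764,570 L.
Chlorine deficit: 6.2 − 2.2 = 4 ppm = 4 mg/L as Cl₂.
Cl₂ equivalent needed: 4 mg/L × 764,570 L = 3,058,000 mg = 3058 g.
Product at 77.1% available chlorine: 3058 / 0.771 = 3967 g.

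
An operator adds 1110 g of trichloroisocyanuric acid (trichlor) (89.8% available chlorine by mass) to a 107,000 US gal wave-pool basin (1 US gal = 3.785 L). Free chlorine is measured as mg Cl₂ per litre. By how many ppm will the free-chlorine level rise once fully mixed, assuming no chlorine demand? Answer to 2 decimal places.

2.46 ppm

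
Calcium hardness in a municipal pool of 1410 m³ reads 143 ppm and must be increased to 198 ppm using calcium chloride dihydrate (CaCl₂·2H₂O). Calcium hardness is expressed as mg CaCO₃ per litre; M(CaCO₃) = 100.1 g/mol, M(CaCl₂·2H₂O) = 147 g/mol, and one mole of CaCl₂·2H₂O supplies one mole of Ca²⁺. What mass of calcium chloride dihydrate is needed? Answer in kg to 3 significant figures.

114 kg

Volume: 1410 m³ = 1,410,000 L.
Hardness to add: (198 − 143) = 55 mg/L as CaCO₃ × 1,410,000 L = 77,550 g as CaCO₃.
Moles of Ca²⁺ (1 mol Ca²⁺ ≡ 1 mol CaCO₃): 77,550 / 100.1 g/mol = 774.7 mol.
Mass of CaCl₂·2H₂O: 774.7 × 147 = 113,900 g.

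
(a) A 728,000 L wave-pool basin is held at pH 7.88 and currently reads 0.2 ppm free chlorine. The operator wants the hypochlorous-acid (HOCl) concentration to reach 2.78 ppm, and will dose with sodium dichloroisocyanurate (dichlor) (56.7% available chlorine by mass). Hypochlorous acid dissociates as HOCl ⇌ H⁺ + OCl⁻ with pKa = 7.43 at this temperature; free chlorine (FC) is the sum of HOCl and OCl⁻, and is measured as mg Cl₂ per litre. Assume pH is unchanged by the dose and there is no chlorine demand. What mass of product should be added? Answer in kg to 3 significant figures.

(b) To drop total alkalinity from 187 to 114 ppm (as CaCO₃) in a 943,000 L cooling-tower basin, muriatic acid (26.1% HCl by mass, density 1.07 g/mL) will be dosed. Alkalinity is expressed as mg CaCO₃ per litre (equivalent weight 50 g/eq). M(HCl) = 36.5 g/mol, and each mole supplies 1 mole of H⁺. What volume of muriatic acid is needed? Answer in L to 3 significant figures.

(a) 13.4 kg; (b) 180 L

(a) [OCl⁻]/[HOCl] = 10^(pH − pKa) = 10^(7.88 − 7.43) = 2.818; fraction as HOCl = 1/(1 + 2.818) = 0.2619.
(a) Free chlorine required for 2.78 ppm HOCl: 2.78 / 0.2619 = 10.62 ppm.
(a) FC to add: 10.62 − 0.2 = 10.42 mg/L as Cl₂.
(a) Cl₂ equivalent: 10.42 mg/L × 728,000 L = 7582 g.
(a) Product at 56.7% available Cl: 7582 / 0.567 = 13,370 g.

(b) Alkalinity to neutralize: (187 − 114) = 73 mg/L as CaCO₃ × 943,000 L = 68,840 g as CaCO₃.
(b) Equivalents of H⁺ required: 68,840 ÷ 50 g/eq = 1377 eq = 1377 mol HCl.
(b) Mass of HCl: 1377 × 36.5 = 50,250 g.
(b) Mass of 26.1% solution: 50,250 / 0.261 = 192,500 g.
(b) Volume: 192,500 g ÷ 1.07 g/mL = 179,900 mL.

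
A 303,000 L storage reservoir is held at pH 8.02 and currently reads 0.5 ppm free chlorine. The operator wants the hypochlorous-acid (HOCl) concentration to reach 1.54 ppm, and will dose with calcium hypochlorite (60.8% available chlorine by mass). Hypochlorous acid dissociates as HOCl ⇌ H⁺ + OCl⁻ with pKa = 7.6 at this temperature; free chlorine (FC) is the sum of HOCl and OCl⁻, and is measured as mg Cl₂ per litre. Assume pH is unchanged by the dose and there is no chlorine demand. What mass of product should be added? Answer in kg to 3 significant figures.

[OCl⁻]/[HOCl] = 10^(pH − pKa) = 10^(8.02 − 7.6) = 2.63; fraction as HOCl = 1/(1 + 2.63) = 0.2755.
Free chlorine required for 1.54 ppm HOCl: 1.54 / 0.2755 = 5.591 ppm.
FC to add: 5.591 − 0.5 = 5.091 mg/L as Cl₂.
Cl₂ equivalent: 5.091 mg/L × 303,000 L = 1542 g.
Product at 60.8% available Cl: 1542 / 0.608 = 2537 g.

2.54 kg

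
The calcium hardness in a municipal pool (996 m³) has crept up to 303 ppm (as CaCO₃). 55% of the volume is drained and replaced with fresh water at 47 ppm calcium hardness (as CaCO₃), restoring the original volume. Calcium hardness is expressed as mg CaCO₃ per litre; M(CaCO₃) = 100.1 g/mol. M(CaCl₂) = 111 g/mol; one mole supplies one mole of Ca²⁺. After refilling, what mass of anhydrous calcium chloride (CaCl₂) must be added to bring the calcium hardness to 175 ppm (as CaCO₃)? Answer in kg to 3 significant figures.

Volume: 996 m³ = 996,000 L.
After draining 55% and refilling: 303 × 0.45 + 47 × 0.55 = 162.2 ppm.
Deficit to target: 175 − 162.2 = 12.8 mg/L.
As CaCO₃: 12.8 mg/L × 996,000 L = 12,750 g; ÷ 100.1 = 127.4 mol Ca²⁺.
Mass: 127.4 × 111 = 14,140 g.

14.1 kg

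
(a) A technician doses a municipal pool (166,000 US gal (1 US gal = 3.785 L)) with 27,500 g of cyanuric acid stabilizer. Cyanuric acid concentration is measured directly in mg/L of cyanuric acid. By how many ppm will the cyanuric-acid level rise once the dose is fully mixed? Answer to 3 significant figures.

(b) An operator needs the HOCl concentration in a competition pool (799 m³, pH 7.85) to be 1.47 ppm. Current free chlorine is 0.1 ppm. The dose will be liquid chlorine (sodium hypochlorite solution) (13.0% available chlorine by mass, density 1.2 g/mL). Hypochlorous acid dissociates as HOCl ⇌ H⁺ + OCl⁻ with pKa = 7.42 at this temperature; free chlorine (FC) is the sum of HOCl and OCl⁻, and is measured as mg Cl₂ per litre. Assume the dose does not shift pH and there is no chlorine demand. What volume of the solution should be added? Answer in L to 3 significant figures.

(a) 43.8 ppm; (b) 27.3 L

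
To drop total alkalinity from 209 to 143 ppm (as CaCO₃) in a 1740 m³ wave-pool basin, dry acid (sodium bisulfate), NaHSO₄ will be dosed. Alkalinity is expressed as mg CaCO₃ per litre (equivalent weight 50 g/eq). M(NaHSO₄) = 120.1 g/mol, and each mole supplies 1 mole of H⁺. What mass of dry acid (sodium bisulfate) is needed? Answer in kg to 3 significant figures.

276 kg

Volume: 1740 m³ = 1,740,000 L.
Alkalinity to neutralize: (209 − 143) = 66 mg/L as CaCO₃ × 1,740,000 L = 114,800 g as CaCO₃.
Equivalents of H⁺ required: 114,800 ÷ 50 g/eq = 2297 eq = 2297 mol NaHSO₄.
Mass of NaHSO₄: 2297 × 120.1 = 275,800 g.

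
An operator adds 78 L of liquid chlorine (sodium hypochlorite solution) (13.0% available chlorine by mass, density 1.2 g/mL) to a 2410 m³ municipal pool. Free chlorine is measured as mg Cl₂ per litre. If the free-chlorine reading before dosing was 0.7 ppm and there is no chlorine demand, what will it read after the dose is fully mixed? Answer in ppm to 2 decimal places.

5.75 ppm

Volume: 2410 m³ = 2,410,000 L.
Mass of solution: 78 L × 1000 mL/L × 1.2 g/mL = 93,600 g.
Available chlorine delivered: 93,600 g × 0.13 = 12,170 g as Cl₂.
Concentration rise: 12,170 g / 2,410,000 L = 5.049 mg/L = 5.05 ppm.
Final FC: 0.7 + 5.05 = 5.75 ppm.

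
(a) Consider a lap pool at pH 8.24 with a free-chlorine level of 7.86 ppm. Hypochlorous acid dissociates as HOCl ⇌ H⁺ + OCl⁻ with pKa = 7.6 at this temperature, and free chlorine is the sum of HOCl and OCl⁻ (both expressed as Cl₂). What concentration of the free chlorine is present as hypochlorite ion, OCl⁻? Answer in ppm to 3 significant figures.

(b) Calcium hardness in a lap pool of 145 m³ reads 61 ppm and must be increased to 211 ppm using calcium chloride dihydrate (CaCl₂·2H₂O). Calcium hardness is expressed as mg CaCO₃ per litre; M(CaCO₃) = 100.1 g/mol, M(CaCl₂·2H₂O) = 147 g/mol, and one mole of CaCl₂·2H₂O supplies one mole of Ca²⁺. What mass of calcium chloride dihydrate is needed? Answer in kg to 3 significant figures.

(a) 6.39 ppm; (b) 31.9 kg

(a) [OCl⁻]/[HOCl] = 10^(pH − pKa) = 10^(8.24 − 7.6) = 10^0.64 = 4.365.
(a) Fraction as HOCl = 1 / (1 + 4.365) = 0.1864.
(a) OCl⁻ = (1 − 0.1864) × 7.86 ppm = 6.395 ppm.

(b) Volume: 145 m³ = 145,000 L.
(b) Hardness to add: (211 − 61) = 150 mg/L as CaCO₃ × 145,000 L = 21,750 g as CaCO₃.
(b) Moles of Ca²⁺ (1 mol Ca²⁺ ≡ 1 mol CaCO₃): 21,750 / 100.1 g/mol = 217.3 mol.
(b) Mass of CaCl₂·2H₂O: 217.3 × 147 = 31,940 g.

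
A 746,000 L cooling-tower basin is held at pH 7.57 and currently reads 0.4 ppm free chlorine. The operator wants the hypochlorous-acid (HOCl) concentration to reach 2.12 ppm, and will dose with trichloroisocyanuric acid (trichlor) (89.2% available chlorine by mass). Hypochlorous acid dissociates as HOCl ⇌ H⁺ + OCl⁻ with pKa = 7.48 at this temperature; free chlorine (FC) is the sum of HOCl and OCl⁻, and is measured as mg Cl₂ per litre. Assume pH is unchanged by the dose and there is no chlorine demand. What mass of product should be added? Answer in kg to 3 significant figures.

[OCl⁻]/[HOCl] = 10^(pH − pKa) = 10^(7.57 − 7.48) = 1.23; fraction as HOCl = 1/(1 + 1.23) = 0.4484.
Free chlorine required for 2.12 ppm HOCl: 2.12 / 0.4484 = 4.728 ppm.
FC to add: 4.728 − 0.4 = 4.328 mg/L as Cl₂.
Cl₂ equivalent: 4.328 mg/L × 746,000 L = 3229 g.
Product at 89.2% available Cl: 3229 / 0.892 = 3620 g.

3.62 kg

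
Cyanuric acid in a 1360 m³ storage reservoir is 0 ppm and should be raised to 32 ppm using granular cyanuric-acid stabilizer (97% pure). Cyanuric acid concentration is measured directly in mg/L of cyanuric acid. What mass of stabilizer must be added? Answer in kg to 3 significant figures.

44.9 kg

Volume: 1360 m³ = 1,360,000 L.
CYA to add: (32 − 0) = 32 mg/L × 1,360,000 L = 43,520 g cyanuric acid.
At 97% purity: 43,520 / 0.97 = 44,870 g product.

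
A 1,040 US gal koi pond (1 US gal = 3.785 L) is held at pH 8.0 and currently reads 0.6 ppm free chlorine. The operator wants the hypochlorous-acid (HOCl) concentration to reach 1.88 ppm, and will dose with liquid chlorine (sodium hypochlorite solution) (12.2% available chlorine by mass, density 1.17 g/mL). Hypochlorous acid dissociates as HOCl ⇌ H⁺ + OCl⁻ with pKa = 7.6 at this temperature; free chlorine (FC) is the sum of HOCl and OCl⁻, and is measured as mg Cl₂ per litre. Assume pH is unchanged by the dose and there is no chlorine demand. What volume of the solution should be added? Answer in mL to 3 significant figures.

Volume: 1,040 US gal × 3.785 L/gal = 3,936 L.
[OCl⁻]/[HOCl] = 10^(pH − pKa) = 10^(8.0 − 7.6) = 2.512; fraction as HOCl = 1/(1 + 2.512) = 0.2847.
Free chlorine required for 1.88 ppm HOCl: 1.88 / 0.2847 = 6.602 ppm.
FC to add: 6.602 − 0.6 = 6.002 mg/L as Cl₂.
Cl₂ equivalent: 6.002 mg/L × 3,936 L = 23.63 g.
Product at 12.2% available Cl: 23.63 / 0.122 = 193.7 g.
Volume: 193.7 g ÷ 1.17 g/mL = 165.5 mL.

166 mL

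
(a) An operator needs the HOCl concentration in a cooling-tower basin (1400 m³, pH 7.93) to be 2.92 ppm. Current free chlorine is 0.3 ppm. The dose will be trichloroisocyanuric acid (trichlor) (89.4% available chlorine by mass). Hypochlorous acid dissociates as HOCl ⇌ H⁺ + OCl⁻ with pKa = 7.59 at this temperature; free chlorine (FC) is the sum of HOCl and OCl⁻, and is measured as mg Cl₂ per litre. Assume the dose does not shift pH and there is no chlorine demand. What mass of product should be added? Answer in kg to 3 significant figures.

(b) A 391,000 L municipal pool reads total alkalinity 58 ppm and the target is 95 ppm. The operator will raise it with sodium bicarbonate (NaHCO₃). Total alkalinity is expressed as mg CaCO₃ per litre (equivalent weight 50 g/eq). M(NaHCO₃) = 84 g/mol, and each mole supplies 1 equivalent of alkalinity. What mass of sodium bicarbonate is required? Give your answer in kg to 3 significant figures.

(a) 14.1 kg; (b) 24.3 kg

(a) Volume: 1400 m³ = 1,400,000 L.
(a) [OCl⁻]/[HOCl] = 10^(pH − pKa) = 10^(7.93 − 7.59) = 2.188; fraction as HOCl = 1/(1 + 2.188) = 0.3137.
(a) Free chlorine required for 2.92 ppm HOCl: 2.92 / 0.3137 = 9.308 ppm.
(a) FC to add: 9.308 − 0.3 = 9.008 mg/L as Cl₂.
(a) Cl₂ equivalent: 9.008 mg/L × 1,400,000 L = 12,610 g.
(a) Product at 89.4% available Cl: 12,610 / 0.894 = 14,110 g.

(b) Alkalinity to add: (95 − 58) = 37 mg/L as CaCO₃ × 391,000 L = 14,470 g as CaCO₃.
(b) Equivalents: 14,470 g ÷ 50 g/eq = 289.3 eq.
(b) NaHCO₃ supplies 1 eq per mole → 289.3 mol.
(b) Mass: 289.3 mol × 84 g/mol = 24,300 g.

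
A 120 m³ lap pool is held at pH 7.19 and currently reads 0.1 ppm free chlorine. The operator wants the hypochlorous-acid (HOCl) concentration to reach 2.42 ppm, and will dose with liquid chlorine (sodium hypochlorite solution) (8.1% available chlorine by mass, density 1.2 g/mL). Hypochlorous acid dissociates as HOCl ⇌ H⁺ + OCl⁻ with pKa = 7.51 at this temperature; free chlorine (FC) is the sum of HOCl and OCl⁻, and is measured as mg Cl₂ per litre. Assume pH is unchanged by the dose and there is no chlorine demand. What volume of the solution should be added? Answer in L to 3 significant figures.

Volume: 120 m³ = 120,000 L.
[OCl⁻]/[HOCl] = 10^(pH − pKa) = 10^(7.19 − 7.51) = 0.4786; fraction as HOCl = 1/(1 + 0.4786) = 0.6763.
Free chlorine required for 2.42 ppm HOCl: 2.42 / 0.6763 = 3.578 ppm.
FC to add: 3.578 − 0.1 = 3.478 mg/L as Cl₂.
Cl₂ equivalent: 3.478 mg/L × 120,000 L = 417.4 g.
Product at 8.1% available Cl: 417.4 / 0.081 = 5153 g.
Volume: 5153 g ÷ 1.2 g/mL = 4294 mL.

4.29 L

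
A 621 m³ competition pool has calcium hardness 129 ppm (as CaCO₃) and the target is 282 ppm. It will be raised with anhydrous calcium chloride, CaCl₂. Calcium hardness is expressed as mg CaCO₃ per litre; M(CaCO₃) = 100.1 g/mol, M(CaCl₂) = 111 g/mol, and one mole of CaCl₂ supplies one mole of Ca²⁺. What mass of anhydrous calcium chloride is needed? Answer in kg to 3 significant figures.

105 kg

Volume: 621 m³ = 621,000 L.
Hardness to add: (282 − 129) = 153 mg/L as CaCO₃ × 621,000 L = 95,010 g as CaCO₃.
Moles of Ca²⁺ (1 mol Ca²⁺ ≡ 1 mol CaCO₃): 95,010 / 100.1 g/mol = 949.2 mol.
Mass of CaCl₂: 949.2 × 111 = 105,400 g.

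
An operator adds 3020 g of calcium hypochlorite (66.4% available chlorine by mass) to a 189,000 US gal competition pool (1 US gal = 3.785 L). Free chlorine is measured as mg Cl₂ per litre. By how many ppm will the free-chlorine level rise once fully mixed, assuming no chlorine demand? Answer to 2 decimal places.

Volume: 189,000 US gal × 3.785 L/gal = 715,365 L.
Available chlorine delivered: 3020 g × 0.664 = 2005 g as Cl₂.
Concentration rise: 2005 g / 715,365 L = 2.803 mg/L = 2.80 ppm.

2.80 ppm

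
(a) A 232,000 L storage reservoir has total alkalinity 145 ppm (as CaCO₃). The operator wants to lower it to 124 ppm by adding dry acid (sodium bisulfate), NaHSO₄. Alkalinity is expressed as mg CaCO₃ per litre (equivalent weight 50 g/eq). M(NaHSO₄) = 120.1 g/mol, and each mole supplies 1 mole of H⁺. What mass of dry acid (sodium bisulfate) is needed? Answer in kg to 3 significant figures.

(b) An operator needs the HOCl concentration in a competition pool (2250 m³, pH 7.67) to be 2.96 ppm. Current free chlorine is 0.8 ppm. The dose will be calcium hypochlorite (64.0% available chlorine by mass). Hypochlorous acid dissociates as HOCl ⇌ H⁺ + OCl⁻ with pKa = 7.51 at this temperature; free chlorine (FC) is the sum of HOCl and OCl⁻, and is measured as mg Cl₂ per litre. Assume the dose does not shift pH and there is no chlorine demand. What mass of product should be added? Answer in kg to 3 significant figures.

(a) 11.7 kg; (b) 22.6 kg

(a) Alkalinity to neutralize: (145 − 124) = 21 mg/L as CaCO₃ × 232,000 L = 4872 g as CaCO₃.
(a) Equivalents of H⁺ required: 4872 ÷ 50 g/eq = 97.44 eq = 97.44 mol NaHSO₄.
(a) Mass of NaHSO₄: 97.44 × 120.1 = 11,700 g.

(b) Volume: 2250 m³ = 2,250,000 L.
(b) [OCl⁻]/[HOCl] = 10^(pH − pKa) = 10^(7.67 − 7.51) = 1.445; fraction as HOCl = 1/(1 + 1.445) = 0.4089.
(b) Free chlorine required for 2.96 ppm HOCl: 2.96 / 0.4089 = 7.239 ppm.
(b) FC to add: 7.239 − 0.8 = 6.439 mg/L as Cl₂.
(b) Cl₂ equivalent: 6.439 mg/L × 2,250,000 L = 14,490 g.
(b) Product at 64.0% available Cl: 14,490 / 0.64 = 22,640 g.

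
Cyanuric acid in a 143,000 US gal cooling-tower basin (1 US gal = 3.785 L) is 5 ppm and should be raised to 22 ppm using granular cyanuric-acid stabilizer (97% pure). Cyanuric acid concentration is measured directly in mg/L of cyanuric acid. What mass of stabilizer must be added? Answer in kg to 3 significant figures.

Volume: 143,000 US gal × 3.785 L/gal = 541,255 L.
CYA to add: (22 − 5) = 17 mg/L × 541,255 L = 9201 g cyanuric acid.
At 97% purity: 9201 / 0.97 = 9486 g product.

9.49 kg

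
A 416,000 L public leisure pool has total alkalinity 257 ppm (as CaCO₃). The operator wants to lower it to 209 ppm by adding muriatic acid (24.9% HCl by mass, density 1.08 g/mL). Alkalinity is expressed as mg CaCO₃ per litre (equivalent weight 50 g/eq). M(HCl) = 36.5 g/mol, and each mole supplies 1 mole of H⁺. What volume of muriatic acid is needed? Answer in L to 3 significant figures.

54.2 L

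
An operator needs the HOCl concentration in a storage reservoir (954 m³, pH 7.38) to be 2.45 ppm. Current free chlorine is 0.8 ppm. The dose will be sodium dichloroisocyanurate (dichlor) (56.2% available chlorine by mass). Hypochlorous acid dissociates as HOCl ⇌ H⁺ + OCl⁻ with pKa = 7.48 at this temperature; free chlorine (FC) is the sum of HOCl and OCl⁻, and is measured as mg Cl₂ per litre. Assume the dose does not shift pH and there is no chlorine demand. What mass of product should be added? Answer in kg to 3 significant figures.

6.10 kg

Volume: 954 m³ = 954,000 L.
[OCl⁻]/[HOCl] = 10^(pH − pKa) = 10^(7.38 − 7.48) = 0.7943; fraction as HOCl = 1/(1 + 0.7943) = 0.5573.
Free chlorine required for 2.45 ppm HOCl: 2.45 / 0.5573 = 4.396 ppm.
FC to add: 4.396 − 0.8 = 3.596 mg/L as Cl₂.
Cl₂ equivalent: 3.596 mg/L × 954,000 L = 3431 g.
Product at 56.2% available Cl: 3431 / 0.562 = 6104 g.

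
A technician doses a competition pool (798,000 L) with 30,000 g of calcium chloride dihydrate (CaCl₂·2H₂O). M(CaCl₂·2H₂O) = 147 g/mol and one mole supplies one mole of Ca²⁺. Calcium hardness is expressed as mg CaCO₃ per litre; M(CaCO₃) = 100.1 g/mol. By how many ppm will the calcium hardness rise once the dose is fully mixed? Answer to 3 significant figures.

25.6 ppm

Moles of Ca²⁺: 30,000 g ÷ 147 g/mol = 204.1 mol.
As CaCO₃: 204.1 mol × 100.1 g/mol = 20,430 g.
Rise: 20,430 g / 798,000 L × 1000 = 25.6 mg/L.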